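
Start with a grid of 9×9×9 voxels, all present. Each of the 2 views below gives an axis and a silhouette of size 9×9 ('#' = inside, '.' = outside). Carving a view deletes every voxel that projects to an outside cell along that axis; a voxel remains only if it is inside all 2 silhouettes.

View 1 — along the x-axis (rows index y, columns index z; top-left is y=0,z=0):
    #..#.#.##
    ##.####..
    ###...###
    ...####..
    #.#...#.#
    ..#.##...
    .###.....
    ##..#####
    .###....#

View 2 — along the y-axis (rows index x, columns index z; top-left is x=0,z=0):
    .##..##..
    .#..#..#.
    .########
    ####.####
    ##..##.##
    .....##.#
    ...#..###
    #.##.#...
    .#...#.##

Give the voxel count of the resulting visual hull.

205 voxels

start: 9×9×9 = 729 voxels
[1] x-view keeps 42 columns → grid now 378
[2] y-view keeps 44 columns → grid now 205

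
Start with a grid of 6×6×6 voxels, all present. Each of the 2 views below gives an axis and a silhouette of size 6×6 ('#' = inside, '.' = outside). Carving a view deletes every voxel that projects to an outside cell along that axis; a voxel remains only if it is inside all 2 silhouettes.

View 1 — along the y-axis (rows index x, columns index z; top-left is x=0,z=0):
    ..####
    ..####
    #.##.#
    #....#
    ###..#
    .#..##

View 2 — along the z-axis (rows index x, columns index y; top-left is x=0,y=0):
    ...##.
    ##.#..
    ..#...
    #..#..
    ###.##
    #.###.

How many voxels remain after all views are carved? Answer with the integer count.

full grid |V| = 216
[1] y-view keeps 21 columns → grid now 126
[2] z-view keeps 17 columns → grid now 60

remaining voxels: 60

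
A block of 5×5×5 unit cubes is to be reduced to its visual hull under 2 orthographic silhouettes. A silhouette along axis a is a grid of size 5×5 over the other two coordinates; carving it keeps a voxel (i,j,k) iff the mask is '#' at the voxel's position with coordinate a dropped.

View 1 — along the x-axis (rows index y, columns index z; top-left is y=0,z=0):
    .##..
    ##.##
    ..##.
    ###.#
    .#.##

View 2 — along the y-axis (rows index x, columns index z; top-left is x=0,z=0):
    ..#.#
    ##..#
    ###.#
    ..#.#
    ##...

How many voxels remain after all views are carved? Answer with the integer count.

initial block: 5^3 = 125
carve view 1 (along x, YZ-mask fill 15/25): 75 voxels remain
carve view 2 (along y, XZ-mask fill 13/25): 39 voxels remain

voxel count = 39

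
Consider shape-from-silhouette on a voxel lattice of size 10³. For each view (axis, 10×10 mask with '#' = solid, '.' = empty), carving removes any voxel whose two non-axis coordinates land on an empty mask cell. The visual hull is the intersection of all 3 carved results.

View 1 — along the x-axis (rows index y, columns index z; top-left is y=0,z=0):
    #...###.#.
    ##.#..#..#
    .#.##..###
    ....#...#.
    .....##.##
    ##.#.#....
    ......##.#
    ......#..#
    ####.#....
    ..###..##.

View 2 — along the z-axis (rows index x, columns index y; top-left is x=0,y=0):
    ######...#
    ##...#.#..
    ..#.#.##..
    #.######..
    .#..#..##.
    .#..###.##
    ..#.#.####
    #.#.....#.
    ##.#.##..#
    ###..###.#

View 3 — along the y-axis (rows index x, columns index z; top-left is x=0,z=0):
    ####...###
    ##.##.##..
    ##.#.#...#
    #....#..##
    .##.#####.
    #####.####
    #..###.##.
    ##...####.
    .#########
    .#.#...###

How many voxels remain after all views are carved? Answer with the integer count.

voxel count = 146

initial block: 10^3 = 1000
  1. axis=0 (YZ plane), |mask|=41  ⇒  voxels=410
  2. axis=2 (XY plane), |mask|=54  ⇒  voxels=225
  3. axis=1 (XZ plane), |mask|=64  ⇒  voxels=146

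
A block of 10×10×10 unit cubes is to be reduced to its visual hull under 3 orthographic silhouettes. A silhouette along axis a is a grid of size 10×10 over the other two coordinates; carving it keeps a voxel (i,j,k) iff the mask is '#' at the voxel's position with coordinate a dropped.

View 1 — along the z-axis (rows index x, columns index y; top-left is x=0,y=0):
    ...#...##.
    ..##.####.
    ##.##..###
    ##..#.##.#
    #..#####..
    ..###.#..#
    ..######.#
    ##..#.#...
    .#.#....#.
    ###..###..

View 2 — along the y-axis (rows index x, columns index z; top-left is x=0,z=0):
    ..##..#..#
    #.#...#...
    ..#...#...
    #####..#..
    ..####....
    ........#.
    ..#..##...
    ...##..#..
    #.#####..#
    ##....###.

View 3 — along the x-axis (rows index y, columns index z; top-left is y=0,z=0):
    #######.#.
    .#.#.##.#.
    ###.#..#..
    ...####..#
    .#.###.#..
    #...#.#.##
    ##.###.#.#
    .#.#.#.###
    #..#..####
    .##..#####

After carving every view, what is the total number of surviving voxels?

initial block: 10^3 = 1000
V1 z: intersect with XY mask (53 set) -- 530 left
V2 y: intersect with XZ mask (38 set) -- 193 left
V3 x: intersect with YZ mask (59 set) -- 112 left

remaining voxels: 112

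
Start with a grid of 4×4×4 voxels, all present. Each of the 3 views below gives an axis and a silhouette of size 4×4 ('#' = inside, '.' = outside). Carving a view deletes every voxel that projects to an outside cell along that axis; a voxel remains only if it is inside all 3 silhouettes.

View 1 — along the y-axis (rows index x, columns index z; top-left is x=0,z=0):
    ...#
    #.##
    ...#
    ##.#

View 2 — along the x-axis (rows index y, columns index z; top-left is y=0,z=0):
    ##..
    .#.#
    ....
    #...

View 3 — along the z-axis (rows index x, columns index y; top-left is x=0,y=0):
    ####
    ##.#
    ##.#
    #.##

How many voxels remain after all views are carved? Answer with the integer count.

|visual hull| = 8

start: 4×4×4 = 64 voxels
after view 1 [y-axis, 8 of 16 cells solid] → remaining = 32
after view 2 [x-axis, 5 of 16 cells solid] → remaining = 10
after view 3 [z-axis, 13 of 16 cells solid] → remaining = 8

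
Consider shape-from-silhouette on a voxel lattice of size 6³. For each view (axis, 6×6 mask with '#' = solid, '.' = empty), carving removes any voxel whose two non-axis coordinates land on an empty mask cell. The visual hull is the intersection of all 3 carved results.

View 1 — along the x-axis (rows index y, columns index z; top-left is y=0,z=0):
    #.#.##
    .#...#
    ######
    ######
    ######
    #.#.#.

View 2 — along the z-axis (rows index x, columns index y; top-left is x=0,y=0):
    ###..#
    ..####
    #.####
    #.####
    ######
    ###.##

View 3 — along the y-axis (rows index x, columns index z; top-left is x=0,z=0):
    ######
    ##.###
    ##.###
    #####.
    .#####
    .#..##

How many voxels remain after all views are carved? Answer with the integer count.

full grid |V| = 216
carve view 1 (along x, YZ-mask fill 27/36): 162 voxels remain
carve view 2 (along z, XY-mask fill 29/36): 134 voxels remain
carve view 3 (along y, XZ-mask fill 29/36): 106 voxels remain

106 voxels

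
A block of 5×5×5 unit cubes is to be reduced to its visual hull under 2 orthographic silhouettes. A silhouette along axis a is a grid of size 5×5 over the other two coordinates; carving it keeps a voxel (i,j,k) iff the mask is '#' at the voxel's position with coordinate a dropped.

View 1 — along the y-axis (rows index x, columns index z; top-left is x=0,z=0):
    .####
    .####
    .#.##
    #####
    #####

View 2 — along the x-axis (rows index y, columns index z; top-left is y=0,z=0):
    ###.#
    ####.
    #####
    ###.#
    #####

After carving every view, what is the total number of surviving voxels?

before carving: 125 voxels (5×5×5)
V1 y: intersect with XZ mask (21 set) -- 105 left
V2 x: intersect with YZ mask (22 set) -- 90 left

90 voxels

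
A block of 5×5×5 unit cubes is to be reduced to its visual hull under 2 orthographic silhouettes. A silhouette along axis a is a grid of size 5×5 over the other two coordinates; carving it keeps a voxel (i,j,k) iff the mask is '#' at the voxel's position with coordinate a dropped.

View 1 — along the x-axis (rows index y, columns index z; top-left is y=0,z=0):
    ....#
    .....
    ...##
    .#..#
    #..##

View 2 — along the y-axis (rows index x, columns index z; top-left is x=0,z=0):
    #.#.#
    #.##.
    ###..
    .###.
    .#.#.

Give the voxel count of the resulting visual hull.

initial block: 5^3 = 125
carve view 1 (along x, YZ-mask fill 8/25): 40 voxels remain
carve view 2 (along y, XZ-mask fill 14/25): 16 voxels remain

remaining voxels: 16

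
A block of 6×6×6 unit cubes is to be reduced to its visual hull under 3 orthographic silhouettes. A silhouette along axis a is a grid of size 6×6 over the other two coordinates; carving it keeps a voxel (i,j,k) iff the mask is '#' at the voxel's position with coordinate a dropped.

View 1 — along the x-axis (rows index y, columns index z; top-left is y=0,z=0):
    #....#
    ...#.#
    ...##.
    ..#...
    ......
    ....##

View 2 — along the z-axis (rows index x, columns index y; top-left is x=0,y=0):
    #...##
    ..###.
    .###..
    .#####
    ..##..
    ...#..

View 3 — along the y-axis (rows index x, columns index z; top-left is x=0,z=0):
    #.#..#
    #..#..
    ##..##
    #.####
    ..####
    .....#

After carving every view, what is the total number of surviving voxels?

remaining voxels: 16

start: 6×6×6 = 216 voxels
  1. axis=0 (YZ plane), |mask|=9  ⇒  voxels=54
  2. axis=2 (XY plane), |mask|=17  ⇒  voxels=23
  3. axis=1 (XZ plane), |mask|=19  ⇒  voxels=16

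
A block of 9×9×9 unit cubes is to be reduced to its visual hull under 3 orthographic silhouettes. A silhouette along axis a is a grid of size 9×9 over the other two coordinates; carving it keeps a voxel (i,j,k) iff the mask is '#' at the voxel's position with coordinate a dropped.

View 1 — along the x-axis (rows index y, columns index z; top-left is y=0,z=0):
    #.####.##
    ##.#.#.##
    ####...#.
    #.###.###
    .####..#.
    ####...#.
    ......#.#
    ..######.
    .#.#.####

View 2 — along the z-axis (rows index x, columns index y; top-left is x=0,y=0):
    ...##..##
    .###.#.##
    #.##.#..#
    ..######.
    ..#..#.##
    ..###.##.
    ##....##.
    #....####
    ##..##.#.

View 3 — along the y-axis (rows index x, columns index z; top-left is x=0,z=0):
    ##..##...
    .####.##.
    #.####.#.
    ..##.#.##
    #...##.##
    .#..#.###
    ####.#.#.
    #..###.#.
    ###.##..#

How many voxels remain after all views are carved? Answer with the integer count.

144 voxels

initial block: 9^3 = 729
step 1: project along x, AND mask (49/81) → |grid| = 441
step 2: project along z, AND mask (44/81) → |grid| = 242
step 3: project along y, AND mask (48/81) → |grid| = 144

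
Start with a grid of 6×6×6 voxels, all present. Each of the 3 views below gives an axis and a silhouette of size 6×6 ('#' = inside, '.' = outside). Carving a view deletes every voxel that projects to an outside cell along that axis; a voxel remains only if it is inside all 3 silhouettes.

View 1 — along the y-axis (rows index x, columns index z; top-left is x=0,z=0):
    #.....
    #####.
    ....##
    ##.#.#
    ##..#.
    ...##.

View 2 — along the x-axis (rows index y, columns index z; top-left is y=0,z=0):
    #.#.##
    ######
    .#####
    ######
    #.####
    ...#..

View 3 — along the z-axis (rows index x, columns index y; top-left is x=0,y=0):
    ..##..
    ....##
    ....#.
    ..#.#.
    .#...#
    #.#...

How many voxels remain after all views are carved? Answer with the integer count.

|visual hull| = 20

full grid |V| = 216
  1. axis=1 (XZ plane), |mask|=17  ⇒  voxels=102
  2. axis=0 (YZ plane), |mask|=27  ⇒  voxels=75
  3. axis=2 (XY plane), |mask|=11  ⇒  voxels=20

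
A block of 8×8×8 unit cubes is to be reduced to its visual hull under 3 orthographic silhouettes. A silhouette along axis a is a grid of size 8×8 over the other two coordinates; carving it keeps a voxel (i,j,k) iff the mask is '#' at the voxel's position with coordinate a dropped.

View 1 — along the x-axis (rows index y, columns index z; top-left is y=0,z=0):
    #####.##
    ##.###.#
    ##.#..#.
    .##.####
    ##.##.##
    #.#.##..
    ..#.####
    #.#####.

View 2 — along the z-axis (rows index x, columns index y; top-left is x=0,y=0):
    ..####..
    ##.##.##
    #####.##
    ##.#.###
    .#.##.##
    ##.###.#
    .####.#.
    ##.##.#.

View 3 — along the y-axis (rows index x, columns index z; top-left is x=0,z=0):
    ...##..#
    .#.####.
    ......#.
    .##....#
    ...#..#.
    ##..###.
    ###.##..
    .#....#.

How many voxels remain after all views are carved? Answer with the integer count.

before carving: 512 voxels (8×8×8)
step 1: project along x, AND mask (44/64) → |grid| = 352
step 2: project along z, AND mask (44/64) → |grid| = 251
step 3: project along y, AND mask (26/64) → |grid| = 102

|visual hull| = 102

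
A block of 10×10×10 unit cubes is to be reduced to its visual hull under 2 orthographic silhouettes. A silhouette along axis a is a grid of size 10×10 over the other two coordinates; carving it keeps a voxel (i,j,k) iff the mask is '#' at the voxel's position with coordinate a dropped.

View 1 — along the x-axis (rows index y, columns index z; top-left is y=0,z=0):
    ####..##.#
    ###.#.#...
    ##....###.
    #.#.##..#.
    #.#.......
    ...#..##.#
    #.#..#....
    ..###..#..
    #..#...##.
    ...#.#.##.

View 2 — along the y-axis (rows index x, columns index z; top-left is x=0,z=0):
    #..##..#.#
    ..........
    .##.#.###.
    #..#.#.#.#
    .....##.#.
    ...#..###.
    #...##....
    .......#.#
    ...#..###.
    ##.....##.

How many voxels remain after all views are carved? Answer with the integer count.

start: 10×10×10 = 1000 voxels
V1 x: intersect with YZ mask (43 set) -- 430 left
V2 y: intersect with XZ mask (36 set) -- 162 left

|visual hull| = 162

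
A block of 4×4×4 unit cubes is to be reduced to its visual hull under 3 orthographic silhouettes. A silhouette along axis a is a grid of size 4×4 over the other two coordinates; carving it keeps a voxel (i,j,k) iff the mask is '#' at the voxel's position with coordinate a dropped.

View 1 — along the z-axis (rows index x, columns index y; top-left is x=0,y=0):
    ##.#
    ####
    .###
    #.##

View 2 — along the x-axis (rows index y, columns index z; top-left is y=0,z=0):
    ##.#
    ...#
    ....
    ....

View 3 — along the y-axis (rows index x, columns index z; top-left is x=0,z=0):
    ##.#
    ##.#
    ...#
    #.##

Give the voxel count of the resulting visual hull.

before carving: 64 voxels (4×4×4)
[1] z-view keeps 13 columns → grid now 52
[2] x-view keeps 4 columns → grid now 12
[3] y-view keeps 10 columns → grid now 11

|visual hull| = 11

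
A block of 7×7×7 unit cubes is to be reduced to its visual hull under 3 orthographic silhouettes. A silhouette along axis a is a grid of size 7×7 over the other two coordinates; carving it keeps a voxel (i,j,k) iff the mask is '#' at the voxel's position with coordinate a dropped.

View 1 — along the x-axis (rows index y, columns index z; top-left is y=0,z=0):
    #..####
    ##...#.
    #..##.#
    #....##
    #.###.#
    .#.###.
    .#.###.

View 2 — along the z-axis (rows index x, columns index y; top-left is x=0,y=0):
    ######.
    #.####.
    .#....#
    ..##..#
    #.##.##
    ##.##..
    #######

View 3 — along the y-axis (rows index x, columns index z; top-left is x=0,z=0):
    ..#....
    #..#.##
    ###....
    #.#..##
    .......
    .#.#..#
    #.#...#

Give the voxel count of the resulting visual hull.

initial block: 7^3 = 343
  1. axis=0 (YZ plane), |mask|=28  ⇒  voxels=196
  2. axis=2 (XY plane), |mask|=32  ⇒  voxels=127
  3. axis=1 (XZ plane), |mask|=18  ⇒  voxels=41

41 voxels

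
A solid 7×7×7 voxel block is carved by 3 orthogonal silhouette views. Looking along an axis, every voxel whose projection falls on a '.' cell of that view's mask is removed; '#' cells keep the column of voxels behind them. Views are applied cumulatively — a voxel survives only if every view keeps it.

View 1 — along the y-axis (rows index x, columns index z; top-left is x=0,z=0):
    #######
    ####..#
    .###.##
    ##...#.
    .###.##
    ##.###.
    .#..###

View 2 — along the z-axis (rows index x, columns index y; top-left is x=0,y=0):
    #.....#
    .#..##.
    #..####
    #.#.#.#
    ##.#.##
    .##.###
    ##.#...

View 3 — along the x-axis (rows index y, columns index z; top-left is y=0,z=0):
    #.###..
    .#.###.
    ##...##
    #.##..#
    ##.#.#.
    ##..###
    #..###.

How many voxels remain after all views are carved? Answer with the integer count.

75 voxels

start: 7×7×7 = 343 voxels
  1. axis=1 (XZ plane), |mask|=34  ⇒  voxels=238
  2. axis=2 (XY plane), |mask|=27  ⇒  voxels=128
  3. axis=0 (YZ plane), |mask|=29  ⇒  voxels=75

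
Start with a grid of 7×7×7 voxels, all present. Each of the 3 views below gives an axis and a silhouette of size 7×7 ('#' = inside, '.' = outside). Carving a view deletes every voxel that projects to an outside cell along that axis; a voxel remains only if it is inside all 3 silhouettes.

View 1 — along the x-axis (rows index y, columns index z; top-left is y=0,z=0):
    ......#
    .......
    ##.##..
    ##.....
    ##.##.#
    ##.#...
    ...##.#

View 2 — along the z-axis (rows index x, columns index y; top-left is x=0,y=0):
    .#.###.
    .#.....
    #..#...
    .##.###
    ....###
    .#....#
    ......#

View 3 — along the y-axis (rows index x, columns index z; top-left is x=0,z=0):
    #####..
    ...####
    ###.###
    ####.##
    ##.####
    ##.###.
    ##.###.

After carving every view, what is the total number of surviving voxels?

full grid |V| = 343
after view 1 [x-axis, 18 of 49 cells solid] → remaining = 126
after view 2 [z-axis, 18 of 49 cells solid] → remaining = 45
after view 3 [y-axis, 37 of 49 cells solid] → remaining = 39

remaining voxels: 39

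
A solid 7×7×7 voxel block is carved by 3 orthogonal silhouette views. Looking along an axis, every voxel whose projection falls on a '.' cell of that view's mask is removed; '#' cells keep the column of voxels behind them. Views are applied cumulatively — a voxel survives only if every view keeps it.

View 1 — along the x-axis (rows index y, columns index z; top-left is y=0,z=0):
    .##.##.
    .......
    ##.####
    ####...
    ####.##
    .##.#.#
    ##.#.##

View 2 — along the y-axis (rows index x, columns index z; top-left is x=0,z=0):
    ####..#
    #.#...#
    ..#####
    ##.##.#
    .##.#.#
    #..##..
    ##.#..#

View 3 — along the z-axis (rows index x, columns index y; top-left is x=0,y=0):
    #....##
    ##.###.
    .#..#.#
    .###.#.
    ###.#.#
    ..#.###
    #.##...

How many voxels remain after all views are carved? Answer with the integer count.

before carving: 343 voxels (7×7×7)
V1 x: intersect with YZ mask (29 set) -- 203 left
V2 y: intersect with XZ mask (29 set) -- 120 left
V3 z: intersect with XY mask (27 set) -- 62 left

|visual hull| = 62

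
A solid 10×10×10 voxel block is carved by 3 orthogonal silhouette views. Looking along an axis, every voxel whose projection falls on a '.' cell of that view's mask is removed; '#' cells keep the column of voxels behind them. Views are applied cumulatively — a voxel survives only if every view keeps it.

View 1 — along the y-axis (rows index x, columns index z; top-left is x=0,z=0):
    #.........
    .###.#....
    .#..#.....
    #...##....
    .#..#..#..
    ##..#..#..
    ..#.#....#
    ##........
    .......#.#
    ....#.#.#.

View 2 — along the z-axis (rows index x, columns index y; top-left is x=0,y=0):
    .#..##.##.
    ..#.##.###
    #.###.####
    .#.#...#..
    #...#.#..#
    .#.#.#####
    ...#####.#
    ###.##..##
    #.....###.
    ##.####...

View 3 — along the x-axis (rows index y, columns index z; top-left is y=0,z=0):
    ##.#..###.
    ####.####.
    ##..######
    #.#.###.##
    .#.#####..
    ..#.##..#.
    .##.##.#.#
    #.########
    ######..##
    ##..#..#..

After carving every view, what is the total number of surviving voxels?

111 voxels

initial block: 10^3 = 1000
  1. axis=1 (XZ plane), |mask|=27  ⇒  voxels=270
  2. axis=2 (XY plane), |mask|=56  ⇒  voxels=152
  3. axis=0 (YZ plane), |mask|=66  ⇒  voxels=111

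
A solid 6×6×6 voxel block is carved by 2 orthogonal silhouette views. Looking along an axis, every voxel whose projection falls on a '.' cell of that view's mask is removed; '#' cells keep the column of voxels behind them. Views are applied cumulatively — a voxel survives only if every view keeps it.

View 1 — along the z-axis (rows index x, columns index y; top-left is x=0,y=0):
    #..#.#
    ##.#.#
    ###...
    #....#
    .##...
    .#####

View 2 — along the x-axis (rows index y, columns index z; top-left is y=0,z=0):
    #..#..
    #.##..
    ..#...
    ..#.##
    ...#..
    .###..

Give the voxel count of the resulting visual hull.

45 voxels

full grid |V| = 216
  1. axis=2 (XY plane), |mask|=19  ⇒  voxels=114
  2. axis=0 (YZ plane), |mask|=13  ⇒  voxels=45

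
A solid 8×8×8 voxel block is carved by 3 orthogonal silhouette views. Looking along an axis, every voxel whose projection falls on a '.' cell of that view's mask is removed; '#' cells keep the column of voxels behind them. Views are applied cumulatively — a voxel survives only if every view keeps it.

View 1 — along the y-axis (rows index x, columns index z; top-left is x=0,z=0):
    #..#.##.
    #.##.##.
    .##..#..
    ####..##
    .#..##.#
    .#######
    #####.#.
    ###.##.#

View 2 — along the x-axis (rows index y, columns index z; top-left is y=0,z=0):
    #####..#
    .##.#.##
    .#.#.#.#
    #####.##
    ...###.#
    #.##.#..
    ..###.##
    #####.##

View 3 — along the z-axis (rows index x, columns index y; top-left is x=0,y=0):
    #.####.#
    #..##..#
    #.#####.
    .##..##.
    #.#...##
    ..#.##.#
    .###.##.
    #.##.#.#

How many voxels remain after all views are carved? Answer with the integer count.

full grid |V| = 512
step 1: project along y, AND mask (41/64) → |grid| = 328
step 2: project along x, AND mask (42/64) → |grid| = 211
step 3: project along z, AND mask (38/64) → |grid| = 120

voxel count = 120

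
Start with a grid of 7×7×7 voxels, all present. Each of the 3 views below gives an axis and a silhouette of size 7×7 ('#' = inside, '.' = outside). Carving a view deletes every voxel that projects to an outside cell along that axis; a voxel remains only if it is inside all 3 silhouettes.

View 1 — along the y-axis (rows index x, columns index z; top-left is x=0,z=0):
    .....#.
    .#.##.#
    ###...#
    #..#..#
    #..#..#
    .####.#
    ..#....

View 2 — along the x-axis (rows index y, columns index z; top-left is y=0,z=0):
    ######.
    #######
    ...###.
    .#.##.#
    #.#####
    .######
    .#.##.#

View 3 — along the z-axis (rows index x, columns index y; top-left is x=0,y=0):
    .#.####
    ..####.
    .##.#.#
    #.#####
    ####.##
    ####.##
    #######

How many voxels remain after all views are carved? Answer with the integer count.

|visual hull| = 77

full grid |V| = 343
carve view 1 (along y, XZ-mask fill 21/49): 147 voxels remain
carve view 2 (along x, YZ-mask fill 36/49): 108 voxels remain
carve view 3 (along z, XY-mask fill 38/49): 77 voxels remain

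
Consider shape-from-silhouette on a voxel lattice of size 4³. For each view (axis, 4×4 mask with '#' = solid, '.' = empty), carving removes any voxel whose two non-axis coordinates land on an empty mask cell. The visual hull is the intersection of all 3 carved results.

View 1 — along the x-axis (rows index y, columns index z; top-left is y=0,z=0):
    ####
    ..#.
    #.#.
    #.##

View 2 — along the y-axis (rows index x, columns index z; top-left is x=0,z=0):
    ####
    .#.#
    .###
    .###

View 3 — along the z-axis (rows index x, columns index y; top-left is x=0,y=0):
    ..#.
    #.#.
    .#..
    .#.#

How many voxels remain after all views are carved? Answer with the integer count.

full grid |V| = 64
  1. axis=0 (YZ plane), |mask|=10  ⇒  voxels=40
  2. axis=1 (XZ plane), |mask|=12  ⇒  voxels=27
  3. axis=2 (XY plane), |mask|=6  ⇒  voxels=8

voxel count = 8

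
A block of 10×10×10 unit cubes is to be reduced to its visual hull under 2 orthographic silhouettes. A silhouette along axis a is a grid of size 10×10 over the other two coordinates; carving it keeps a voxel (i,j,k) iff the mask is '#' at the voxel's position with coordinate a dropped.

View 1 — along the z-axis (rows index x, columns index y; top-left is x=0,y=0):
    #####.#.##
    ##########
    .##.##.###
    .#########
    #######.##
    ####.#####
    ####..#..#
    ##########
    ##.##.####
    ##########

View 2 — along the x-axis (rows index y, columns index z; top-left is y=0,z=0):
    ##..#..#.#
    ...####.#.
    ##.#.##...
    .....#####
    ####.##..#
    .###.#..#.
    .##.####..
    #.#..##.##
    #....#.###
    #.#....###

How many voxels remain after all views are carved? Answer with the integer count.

voxel count = 462

initial block: 10^3 = 1000
carve view 1 (along z, XY-mask fill 86/100): 860 voxels remain
carve view 2 (along x, YZ-mask fill 54/100): 462 voxels remain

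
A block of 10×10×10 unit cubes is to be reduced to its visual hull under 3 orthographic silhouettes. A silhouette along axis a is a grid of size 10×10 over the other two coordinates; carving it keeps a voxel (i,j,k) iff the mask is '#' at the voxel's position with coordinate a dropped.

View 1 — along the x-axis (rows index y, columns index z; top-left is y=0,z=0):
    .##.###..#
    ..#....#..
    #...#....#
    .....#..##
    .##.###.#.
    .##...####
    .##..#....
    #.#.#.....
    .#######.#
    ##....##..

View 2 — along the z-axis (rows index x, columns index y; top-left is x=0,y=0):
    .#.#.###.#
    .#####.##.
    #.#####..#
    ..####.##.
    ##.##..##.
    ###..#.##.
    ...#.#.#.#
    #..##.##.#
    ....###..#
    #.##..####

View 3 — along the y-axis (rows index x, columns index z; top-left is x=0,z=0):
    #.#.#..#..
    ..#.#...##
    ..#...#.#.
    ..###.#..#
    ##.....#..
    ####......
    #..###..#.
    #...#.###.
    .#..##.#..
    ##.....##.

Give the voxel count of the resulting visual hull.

initial block: 10^3 = 1000
[1] x-view keeps 44 columns → grid now 440
[2] z-view keeps 59 columns → grid now 258
[3] y-view keeps 41 columns → grid now 106

voxel count = 106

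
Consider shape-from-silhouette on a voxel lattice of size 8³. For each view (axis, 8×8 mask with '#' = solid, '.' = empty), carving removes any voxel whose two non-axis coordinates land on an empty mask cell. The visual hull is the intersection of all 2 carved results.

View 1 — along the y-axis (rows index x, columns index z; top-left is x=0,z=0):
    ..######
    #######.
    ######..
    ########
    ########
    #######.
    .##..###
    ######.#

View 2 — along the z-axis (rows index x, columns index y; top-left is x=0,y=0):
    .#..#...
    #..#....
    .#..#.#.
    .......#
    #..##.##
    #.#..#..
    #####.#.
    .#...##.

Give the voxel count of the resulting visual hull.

initial block: 8^3 = 512
  1. axis=1 (XZ plane), |mask|=54  ⇒  voxels=432
  2. axis=2 (XY plane), |mask|=25  ⇒  voxels=164

|visual hull| = 164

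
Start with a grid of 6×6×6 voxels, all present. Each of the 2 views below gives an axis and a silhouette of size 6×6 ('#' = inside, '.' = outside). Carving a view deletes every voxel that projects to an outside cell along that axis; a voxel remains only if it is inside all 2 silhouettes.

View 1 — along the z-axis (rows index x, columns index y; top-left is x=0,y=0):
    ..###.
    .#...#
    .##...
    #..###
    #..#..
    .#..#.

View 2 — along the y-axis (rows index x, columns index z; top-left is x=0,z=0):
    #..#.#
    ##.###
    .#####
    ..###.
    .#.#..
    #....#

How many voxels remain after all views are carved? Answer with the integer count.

49 voxels

before carving: 216 voxels (6×6×6)
V1 z: intersect with XY mask (15 set) -- 90 left
V2 y: intersect with XZ mask (20 set) -- 49 left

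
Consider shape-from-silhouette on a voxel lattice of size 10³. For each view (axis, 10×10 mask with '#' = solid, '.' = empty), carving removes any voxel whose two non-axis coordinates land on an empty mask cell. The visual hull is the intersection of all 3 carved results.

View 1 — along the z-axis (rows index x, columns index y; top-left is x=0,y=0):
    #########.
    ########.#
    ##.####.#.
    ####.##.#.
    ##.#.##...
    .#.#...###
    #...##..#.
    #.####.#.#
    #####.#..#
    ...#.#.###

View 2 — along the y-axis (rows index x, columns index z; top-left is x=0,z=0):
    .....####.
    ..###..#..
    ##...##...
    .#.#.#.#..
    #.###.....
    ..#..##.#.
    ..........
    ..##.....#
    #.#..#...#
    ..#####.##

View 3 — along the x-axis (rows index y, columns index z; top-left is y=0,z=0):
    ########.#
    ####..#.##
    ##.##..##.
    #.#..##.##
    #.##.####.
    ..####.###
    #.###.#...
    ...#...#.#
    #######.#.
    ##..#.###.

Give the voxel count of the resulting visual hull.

full grid |V| = 1000
V1 z: intersect with XY mask (65 set) -- 650 left
V2 y: intersect with XZ mask (38 set) -- 252 left
V3 x: intersect with YZ mask (64 set) -- 165 left

|visual hull| = 165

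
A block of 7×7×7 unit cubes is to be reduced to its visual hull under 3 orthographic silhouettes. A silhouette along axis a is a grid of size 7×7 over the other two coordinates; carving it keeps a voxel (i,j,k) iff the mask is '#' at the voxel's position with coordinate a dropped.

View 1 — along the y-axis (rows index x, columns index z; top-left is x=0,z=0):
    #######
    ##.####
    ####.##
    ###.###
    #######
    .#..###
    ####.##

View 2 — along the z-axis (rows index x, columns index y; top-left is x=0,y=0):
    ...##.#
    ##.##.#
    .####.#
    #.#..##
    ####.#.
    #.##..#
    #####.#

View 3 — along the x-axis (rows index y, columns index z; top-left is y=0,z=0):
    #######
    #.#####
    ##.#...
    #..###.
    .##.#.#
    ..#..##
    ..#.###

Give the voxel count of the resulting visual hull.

voxel count = 121

before carving: 343 voxels (7×7×7)
step 1: project along y, AND mask (42/49) → |grid| = 294
step 2: project along z, AND mask (32/49) → |grid| = 192
step 3: project along x, AND mask (31/49) → |grid| = 121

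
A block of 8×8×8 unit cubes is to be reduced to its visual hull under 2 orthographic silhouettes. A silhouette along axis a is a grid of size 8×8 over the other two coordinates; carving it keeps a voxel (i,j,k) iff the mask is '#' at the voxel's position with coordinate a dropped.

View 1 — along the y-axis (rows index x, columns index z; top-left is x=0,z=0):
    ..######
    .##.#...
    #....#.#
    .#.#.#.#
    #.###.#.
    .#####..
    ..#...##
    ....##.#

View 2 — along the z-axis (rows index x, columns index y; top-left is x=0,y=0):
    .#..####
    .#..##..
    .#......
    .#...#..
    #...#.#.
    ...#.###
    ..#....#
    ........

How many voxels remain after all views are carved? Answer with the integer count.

start: 8×8×8 = 512 voxels
  1. axis=1 (XZ plane), |mask|=32  ⇒  voxels=256
  2. axis=2 (XY plane), |mask|=20  ⇒  voxels=91

91 voxels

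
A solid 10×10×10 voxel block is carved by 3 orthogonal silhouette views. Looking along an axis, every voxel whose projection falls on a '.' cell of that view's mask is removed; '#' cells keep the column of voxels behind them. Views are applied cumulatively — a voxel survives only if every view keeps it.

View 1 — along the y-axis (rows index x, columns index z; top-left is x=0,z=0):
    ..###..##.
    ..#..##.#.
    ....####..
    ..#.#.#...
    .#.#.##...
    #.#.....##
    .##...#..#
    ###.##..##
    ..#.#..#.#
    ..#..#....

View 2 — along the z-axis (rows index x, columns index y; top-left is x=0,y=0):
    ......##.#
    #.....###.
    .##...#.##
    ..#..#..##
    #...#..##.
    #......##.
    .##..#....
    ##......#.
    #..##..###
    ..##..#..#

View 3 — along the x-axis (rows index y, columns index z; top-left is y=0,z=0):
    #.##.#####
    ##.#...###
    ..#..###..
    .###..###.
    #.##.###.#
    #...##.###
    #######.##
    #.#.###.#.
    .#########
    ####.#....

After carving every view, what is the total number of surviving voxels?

full grid |V| = 1000
[1] y-view keeps 41 columns → grid now 410
[2] z-view keeps 39 columns → grid now 156
[3] x-view keeps 66 columns → grid now 108

|visual hull| = 108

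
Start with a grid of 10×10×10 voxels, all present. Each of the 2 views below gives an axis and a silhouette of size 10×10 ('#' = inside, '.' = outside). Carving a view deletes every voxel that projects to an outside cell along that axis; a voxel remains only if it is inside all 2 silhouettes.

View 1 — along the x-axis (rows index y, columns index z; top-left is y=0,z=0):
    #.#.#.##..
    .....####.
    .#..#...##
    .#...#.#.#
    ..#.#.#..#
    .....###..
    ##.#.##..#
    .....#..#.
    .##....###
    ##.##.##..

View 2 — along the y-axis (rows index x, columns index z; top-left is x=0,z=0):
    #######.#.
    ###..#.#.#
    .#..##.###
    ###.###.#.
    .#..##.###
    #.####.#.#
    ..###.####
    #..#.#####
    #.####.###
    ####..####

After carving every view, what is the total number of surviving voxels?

voxel count = 302

initial block: 10^3 = 1000
[1] x-view keeps 43 columns → grid now 430
[2] y-view keeps 70 columns → grid now 302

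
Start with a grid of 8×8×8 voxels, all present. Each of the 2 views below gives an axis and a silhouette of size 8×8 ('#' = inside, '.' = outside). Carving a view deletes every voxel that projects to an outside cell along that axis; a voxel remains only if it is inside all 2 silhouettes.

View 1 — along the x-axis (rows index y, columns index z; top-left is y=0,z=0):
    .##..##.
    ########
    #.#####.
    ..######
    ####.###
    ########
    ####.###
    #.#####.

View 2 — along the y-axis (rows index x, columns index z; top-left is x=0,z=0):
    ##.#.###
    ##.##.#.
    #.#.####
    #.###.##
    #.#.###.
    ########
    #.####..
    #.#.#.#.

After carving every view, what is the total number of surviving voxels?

297 voxels

start: 8×8×8 = 512 voxels
carve view 1 (along x, YZ-mask fill 52/64): 416 voxels remain
carve view 2 (along y, XZ-mask fill 45/64): 297 voxels remain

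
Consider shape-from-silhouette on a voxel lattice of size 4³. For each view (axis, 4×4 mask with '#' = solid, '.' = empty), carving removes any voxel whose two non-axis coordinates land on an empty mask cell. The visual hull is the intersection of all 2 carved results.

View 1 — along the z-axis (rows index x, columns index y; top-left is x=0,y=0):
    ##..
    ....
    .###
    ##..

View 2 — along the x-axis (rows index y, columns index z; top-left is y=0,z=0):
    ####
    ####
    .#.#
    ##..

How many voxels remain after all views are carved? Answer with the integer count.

|visual hull| = 24

initial block: 4^3 = 64
after view 1 [z-axis, 7 of 16 cells solid] → remaining = 28
after view 2 [x-axis, 12 of 16 cells solid] → remaining = 24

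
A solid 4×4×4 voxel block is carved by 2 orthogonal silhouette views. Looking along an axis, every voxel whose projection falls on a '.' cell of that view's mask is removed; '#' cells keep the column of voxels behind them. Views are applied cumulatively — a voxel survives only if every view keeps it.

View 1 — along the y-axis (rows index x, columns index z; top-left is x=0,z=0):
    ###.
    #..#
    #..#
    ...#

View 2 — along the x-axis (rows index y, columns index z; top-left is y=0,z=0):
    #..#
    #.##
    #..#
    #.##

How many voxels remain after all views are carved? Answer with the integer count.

26 voxels

start: 4×4×4 = 64 voxels
step 1: project along y, AND mask (8/16) → |grid| = 32
step 2: project along x, AND mask (10/16) → |grid| = 26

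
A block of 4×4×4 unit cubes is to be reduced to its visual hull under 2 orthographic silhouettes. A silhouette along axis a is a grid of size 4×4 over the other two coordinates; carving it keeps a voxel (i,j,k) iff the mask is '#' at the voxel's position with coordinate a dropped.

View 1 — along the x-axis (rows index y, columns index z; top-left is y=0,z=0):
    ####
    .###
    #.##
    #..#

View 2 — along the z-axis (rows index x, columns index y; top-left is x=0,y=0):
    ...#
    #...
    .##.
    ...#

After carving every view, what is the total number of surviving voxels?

before carving: 64 voxels (4×4×4)
  1. axis=0 (YZ plane), |mask|=12  ⇒  voxels=48
  2. axis=2 (XY plane), |mask|=5  ⇒  voxels=14

voxel count = 14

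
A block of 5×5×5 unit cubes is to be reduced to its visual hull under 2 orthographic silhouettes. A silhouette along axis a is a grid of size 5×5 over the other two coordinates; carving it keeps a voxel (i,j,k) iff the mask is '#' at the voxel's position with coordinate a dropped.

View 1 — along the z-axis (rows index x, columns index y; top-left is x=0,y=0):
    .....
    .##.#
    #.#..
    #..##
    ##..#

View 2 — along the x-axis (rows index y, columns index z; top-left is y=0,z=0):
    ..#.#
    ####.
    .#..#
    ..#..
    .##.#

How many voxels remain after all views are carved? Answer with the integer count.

28 voxels

start: 5×5×5 = 125 voxels
[1] z-view keeps 11 columns → grid now 55
[2] x-view keeps 12 columns → grid now 28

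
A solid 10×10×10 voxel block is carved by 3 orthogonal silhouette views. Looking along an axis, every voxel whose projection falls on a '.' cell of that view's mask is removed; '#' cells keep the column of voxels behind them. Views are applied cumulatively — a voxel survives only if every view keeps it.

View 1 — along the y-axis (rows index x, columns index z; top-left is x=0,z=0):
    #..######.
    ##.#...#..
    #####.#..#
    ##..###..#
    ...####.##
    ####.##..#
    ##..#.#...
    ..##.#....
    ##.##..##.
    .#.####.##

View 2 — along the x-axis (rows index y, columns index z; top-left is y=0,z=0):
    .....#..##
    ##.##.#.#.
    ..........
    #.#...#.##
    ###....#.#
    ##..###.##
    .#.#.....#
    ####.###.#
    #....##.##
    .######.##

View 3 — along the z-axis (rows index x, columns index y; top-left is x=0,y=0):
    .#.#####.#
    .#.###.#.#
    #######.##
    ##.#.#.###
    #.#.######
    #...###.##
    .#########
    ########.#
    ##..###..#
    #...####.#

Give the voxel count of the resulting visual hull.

start: 10×10×10 = 1000 voxels
after view 1 [y-axis, 57 of 100 cells solid] → remaining = 570
after view 2 [x-axis, 50 of 100 cells solid] → remaining = 291
after view 3 [z-axis, 73 of 100 cells solid] → remaining = 228

|visual hull| = 228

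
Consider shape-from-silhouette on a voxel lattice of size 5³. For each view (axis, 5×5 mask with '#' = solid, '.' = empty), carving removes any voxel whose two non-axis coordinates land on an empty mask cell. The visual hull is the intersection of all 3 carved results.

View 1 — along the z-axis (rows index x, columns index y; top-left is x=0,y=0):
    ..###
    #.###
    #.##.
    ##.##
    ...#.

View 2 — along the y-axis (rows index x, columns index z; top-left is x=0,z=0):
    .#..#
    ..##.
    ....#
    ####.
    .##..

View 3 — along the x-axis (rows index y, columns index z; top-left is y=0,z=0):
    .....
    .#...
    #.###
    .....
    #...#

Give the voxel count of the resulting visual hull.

remaining voxels: 7

before carving: 125 voxels (5×5×5)
after view 1 [z-axis, 15 of 25 cells solid] → remaining = 75
after view 2 [y-axis, 11 of 25 cells solid] → remaining = 35
after view 3 [x-axis, 7 of 25 cells solid] → remaining = 7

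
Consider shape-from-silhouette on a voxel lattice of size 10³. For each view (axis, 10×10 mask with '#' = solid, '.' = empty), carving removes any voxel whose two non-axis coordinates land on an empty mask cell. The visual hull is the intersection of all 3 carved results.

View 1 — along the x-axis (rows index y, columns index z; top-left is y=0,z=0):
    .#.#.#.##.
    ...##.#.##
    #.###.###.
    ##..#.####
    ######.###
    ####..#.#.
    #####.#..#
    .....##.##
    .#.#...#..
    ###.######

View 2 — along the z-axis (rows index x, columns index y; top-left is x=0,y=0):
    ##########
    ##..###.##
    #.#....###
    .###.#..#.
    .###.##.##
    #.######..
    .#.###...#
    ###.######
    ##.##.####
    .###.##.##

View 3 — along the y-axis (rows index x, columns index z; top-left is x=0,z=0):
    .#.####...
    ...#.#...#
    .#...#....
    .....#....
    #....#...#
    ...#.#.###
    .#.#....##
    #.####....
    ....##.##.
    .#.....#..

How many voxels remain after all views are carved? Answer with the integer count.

before carving: 1000 voxels (10×10×10)
[1] x-view keeps 62 columns → grid now 620
[2] z-view keeps 70 columns → grid now 435
[3] y-view keeps 34 columns → grid now 153

153 voxels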